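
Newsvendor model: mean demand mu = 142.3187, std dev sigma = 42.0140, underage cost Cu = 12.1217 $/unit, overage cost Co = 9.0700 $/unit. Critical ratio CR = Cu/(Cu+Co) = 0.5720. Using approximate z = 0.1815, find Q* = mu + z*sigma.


CR = Cu/(Cu+Co) = 12.1217/(12.1217+9.0700) = 0.5720
z = 0.1815
Q* = 142.3187 + 0.1815 * 42.0140 = 149.9442

149.9442 units


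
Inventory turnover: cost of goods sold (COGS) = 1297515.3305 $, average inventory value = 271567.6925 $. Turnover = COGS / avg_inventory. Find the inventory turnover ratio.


Turnover = 1297515.3305 / 271567.6925 = 4.7779

4.7779


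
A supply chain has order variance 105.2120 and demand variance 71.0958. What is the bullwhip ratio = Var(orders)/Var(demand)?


BW = 105.2120 / 71.0958 = 1.4799

1.4799


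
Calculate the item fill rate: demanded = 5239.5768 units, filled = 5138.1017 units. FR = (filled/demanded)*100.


FR = 5138.1017 / 5239.5768 * 100 = 98.0633

98.0633%


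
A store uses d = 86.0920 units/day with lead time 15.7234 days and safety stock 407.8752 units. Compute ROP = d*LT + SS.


d*LT = 86.0920 * 15.7234 = 1353.6590
ROP = 1353.6590 + 407.8752 = 1761.5342

1761.5342 units


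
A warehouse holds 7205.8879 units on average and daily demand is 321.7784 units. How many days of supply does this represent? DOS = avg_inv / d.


DOS = 7205.8879 / 321.7784 = 22.3939

22.3939 days


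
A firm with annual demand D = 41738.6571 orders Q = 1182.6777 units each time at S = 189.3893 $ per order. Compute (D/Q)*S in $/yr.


Number of orders = D/Q = 35.2917
Cost = 35.2917 * 189.3893 = 6683.8624

6683.8624 $/yr


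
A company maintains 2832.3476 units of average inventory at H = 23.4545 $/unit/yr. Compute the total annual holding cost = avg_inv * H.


Cost = 2832.3476 * 23.4545 = 66431.2968

66431.2968 $/yr


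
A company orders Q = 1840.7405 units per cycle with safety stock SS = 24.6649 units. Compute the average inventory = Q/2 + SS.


Q/2 = 920.3703
Avg = 920.3703 + 24.6649 = 945.0352

945.0352 units


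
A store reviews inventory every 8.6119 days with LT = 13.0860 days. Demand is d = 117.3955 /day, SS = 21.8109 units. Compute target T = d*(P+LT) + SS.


P + LT = 21.6979
d*(P+LT) = 117.3955 * 21.6979 = 2547.2358
T = 2547.2358 + 21.8109 = 2569.0467

2569.0467 units


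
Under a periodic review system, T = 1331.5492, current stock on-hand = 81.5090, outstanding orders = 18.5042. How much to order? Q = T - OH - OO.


Inventory position = OH + OO = 81.5090 + 18.5042 = 100.0132
Q = 1331.5492 - 100.0132 = 1231.5360

1231.5360 units


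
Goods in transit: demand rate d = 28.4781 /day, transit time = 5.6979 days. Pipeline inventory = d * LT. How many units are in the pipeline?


Pipeline = 28.4781 * 5.6979 = 162.2654

162.2654 units


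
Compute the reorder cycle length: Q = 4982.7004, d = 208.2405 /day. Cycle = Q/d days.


Cycle = 4982.7004 / 208.2405 = 23.9276

23.9276 days


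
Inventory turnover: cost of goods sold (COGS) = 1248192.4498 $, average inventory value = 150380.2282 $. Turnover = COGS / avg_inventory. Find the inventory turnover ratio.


Turnover = 1248192.4498 / 150380.2282 = 8.3002

8.3002


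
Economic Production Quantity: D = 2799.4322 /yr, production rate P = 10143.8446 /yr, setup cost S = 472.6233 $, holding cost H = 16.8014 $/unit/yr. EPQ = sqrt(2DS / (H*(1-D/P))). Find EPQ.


1 - D/P = 1 - 0.2760 = 0.7240
H*(1-D/P) = 12.1647
2DS = 2646153.7690
EPQ = sqrt(217527.9857) = 466.3990

466.3990 units


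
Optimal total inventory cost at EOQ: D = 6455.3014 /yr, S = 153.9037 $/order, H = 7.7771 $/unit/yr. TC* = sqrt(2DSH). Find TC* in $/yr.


2*D*S*H = 15453016.3527
TC* = sqrt(15453016.3527) = 3931.0325

3931.0325 $/yr


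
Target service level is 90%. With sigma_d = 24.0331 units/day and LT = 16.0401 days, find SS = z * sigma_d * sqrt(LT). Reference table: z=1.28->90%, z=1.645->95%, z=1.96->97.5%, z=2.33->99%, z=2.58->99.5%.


From the table, SL = 90% corresponds to z = 1.28
sqrt(LT) = sqrt(16.0401) = 4.0050
SS = 1.28 * 24.0331 * 4.0050 = 123.2036

123.2036 units


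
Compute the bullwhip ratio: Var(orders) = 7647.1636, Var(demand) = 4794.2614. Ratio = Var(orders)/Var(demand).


BW = 7647.1636 / 4794.2614 = 1.5951

1.5951


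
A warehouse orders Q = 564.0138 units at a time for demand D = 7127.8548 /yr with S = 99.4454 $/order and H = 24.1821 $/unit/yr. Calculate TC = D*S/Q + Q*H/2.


Ordering cost = D*S/Q = 1256.7642
Holding cost = Q*H/2 = 6819.5191
TC = 1256.7642 + 6819.5191 = 8076.2833

8076.2833 $/yr


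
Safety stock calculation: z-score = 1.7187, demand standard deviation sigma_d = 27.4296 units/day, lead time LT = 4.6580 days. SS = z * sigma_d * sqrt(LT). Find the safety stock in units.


sqrt(LT) = sqrt(4.6580) = 2.1582
SS = 1.7187 * 27.4296 * 2.1582 = 101.7465

101.7465 units


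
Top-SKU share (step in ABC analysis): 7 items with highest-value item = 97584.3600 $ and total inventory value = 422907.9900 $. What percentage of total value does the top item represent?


Top item = 97584.3600
Total = 422907.9900
Percentage = 97584.3600 / 422907.9900 * 100 = 23.0746

23.0746%


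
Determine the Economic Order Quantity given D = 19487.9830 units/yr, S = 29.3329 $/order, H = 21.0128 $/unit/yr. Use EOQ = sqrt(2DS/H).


2*D*S = 2 * 19487.9830 * 29.3329 = 1143278.1131
2*D*S/H = 54408.6515
EOQ = sqrt(54408.6515) = 233.2566

233.2566 units


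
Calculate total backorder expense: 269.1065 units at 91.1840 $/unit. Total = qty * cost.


Total = 269.1065 * 91.1840 = 24538.2071

24538.2071 $


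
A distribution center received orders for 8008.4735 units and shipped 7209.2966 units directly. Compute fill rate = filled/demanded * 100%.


FR = 7209.2966 / 8008.4735 * 100 = 90.0209

90.0209%


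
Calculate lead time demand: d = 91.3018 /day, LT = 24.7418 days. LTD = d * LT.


LTD = 91.3018 * 24.7418 = 2258.9709

2258.9709 units


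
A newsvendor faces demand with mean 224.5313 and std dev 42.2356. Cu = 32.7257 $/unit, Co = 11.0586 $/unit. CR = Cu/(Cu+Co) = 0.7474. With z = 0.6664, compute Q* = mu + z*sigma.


CR = Cu/(Cu+Co) = 32.7257/(32.7257+11.0586) = 0.7474
z = 0.6664
Q* = 224.5313 + 0.6664 * 42.2356 = 252.6771

252.6771 units


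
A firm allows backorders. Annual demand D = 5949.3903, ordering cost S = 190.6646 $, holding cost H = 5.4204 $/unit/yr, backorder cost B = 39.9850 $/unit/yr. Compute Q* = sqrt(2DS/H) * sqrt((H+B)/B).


sqrt(2DS/H) = 646.9498
sqrt((H+B)/B) = 1.0656
Q* = 646.9498 * 1.0656 = 689.4072

689.4072 units


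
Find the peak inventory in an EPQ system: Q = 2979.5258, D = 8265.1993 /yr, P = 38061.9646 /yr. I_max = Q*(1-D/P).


D/P = 0.2172
1 - D/P = 0.7828
I_max = 2979.5258 * 0.7828 = 2332.5184

2332.5184 units


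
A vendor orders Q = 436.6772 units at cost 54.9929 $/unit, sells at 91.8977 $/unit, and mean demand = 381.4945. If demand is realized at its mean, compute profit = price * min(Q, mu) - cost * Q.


Sales at mu = min(436.6772, 381.4945) = 381.4945
Revenue = 91.8977 * 381.4945 = 35058.4671
Total cost = 54.9929 * 436.6772 = 24014.1456
Profit = 35058.4671 - 24014.1456 = 11044.3215

11044.3215 $


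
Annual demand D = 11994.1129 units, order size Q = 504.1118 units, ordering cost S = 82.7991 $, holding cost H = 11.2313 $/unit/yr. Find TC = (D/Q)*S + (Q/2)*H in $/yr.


Ordering cost = D*S/Q = 1970.0030
Holding cost = Q*H/2 = 2830.9154
TC = 1970.0030 + 2830.9154 = 4800.9184

4800.9184 $/yr


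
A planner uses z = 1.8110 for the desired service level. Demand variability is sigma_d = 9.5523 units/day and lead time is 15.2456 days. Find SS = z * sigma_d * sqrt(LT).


sqrt(LT) = sqrt(15.2456) = 3.9046
SS = 1.8110 * 9.5523 * 3.9046 = 67.5458

67.5458 units


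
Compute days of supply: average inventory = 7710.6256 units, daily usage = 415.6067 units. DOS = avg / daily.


DOS = 7710.6256 / 415.6067 = 18.5527

18.5527 days


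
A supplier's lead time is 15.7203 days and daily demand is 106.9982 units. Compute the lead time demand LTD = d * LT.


LTD = 106.9982 * 15.7203 = 1682.0438

1682.0438 units


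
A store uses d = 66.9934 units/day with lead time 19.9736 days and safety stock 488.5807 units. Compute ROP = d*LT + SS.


d*LT = 66.9934 * 19.9736 = 1338.0994
ROP = 1338.0994 + 488.5807 = 1826.6801

1826.6801 units


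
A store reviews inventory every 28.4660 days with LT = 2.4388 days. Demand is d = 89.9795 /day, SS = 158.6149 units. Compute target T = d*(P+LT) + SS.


P + LT = 30.9048
d*(P+LT) = 89.9795 * 30.9048 = 2780.7985
T = 2780.7985 + 158.6149 = 2939.4134

2939.4134 units


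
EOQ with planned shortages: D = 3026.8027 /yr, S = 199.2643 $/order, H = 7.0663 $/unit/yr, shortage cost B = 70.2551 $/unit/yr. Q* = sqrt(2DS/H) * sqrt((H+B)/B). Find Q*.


sqrt(2DS/H) = 413.1671
sqrt((H+B)/B) = 1.0491
Q* = 413.1671 * 1.0491 = 433.4477

433.4477 units


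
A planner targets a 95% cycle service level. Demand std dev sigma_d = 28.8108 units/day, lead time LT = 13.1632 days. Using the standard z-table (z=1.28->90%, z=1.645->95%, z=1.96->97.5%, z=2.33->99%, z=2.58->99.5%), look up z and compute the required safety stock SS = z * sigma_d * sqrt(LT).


From the table, SL = 95% corresponds to z = 1.645
sqrt(LT) = sqrt(13.1632) = 3.6281
SS = 1.645 * 28.8108 * 3.6281 = 171.9499

171.9499 units


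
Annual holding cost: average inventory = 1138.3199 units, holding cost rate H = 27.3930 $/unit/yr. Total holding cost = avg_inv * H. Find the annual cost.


Cost = 1138.3199 * 27.3930 = 31181.9970

31181.9970 $/yr


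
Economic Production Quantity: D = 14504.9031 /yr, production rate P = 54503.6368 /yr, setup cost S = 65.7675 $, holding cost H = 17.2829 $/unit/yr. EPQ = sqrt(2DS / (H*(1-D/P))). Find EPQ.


1 - D/P = 1 - 0.2661 = 0.7339
H*(1-D/P) = 12.6834
2DS = 1907902.4293
EPQ = sqrt(150424.5716) = 387.8461

387.8461 units


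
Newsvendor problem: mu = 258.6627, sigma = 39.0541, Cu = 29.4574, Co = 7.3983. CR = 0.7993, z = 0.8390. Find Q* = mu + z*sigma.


CR = Cu/(Cu+Co) = 29.4574/(29.4574+7.3983) = 0.7993
z = 0.8390
Q* = 258.6627 + 0.8390 * 39.0541 = 291.4291

291.4291 units


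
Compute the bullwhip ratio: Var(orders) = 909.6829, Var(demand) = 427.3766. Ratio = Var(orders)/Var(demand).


BW = 909.6829 / 427.3766 = 2.1285

2.1285


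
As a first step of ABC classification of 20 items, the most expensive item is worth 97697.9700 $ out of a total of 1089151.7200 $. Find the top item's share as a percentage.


Top item = 97697.9700
Total = 1089151.7200
Percentage = 97697.9700 / 1089151.7200 * 100 = 8.9701

8.9701%


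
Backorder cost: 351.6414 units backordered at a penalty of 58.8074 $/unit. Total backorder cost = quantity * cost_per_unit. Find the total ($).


Total = 351.6414 * 58.8074 = 20679.1165

20679.1165 $


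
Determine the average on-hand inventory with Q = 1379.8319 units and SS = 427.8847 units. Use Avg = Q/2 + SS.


Q/2 = 689.9159
Avg = 689.9159 + 427.8847 = 1117.8006

1117.8006 units


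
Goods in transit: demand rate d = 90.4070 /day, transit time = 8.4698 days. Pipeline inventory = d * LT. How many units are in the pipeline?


Pipeline = 90.4070 * 8.4698 = 765.7292

765.7292 units


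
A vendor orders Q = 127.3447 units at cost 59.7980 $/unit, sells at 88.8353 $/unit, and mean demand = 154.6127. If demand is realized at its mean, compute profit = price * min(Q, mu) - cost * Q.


Sales at mu = min(127.3447, 154.6127) = 127.3447
Revenue = 88.8353 * 127.3447 = 11312.7046
Total cost = 59.7980 * 127.3447 = 7614.9584
Profit = 11312.7046 - 7614.9584 = 3697.7463

3697.7463 $


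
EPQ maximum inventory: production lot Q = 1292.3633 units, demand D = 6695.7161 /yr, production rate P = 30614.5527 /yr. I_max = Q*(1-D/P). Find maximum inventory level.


D/P = 0.2187
1 - D/P = 0.7813
I_max = 1292.3633 * 0.7813 = 1009.7102

1009.7102 units


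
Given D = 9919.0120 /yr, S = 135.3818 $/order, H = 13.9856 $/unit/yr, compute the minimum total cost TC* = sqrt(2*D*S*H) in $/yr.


2*D*S*H = 37561229.3794
TC* = sqrt(37561229.3794) = 6128.7217

6128.7217 $/yr


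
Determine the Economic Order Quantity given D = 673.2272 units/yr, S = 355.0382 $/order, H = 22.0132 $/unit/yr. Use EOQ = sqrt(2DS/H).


2*D*S = 2 * 673.2272 * 355.0382 = 478042.7466
2*D*S/H = 21716.1860
EOQ = sqrt(21716.1860) = 147.3641

147.3641 units


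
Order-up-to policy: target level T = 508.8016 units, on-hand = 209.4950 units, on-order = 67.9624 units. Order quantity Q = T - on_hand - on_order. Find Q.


Inventory position = OH + OO = 209.4950 + 67.9624 = 277.4574
Q = 508.8016 - 277.4574 = 231.3442

231.3442 units


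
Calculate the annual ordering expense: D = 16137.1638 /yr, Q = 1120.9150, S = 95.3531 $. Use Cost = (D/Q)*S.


Number of orders = D/Q = 14.3964
Cost = 14.3964 * 95.3531 = 1372.7433

1372.7433 $/yr


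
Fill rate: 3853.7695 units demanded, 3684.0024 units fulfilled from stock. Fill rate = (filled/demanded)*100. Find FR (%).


FR = 3684.0024 / 3853.7695 * 100 = 95.5948

95.5948%


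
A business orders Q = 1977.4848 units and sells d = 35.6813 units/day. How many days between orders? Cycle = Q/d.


Cycle = 1977.4848 / 35.6813 = 55.4208

55.4208 days


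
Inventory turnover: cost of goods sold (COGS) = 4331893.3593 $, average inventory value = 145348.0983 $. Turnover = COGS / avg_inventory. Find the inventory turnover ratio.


Turnover = 4331893.3593 / 145348.0983 = 29.8036

29.8036


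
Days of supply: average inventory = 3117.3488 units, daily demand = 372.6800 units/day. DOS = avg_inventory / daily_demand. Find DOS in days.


DOS = 3117.3488 / 372.6800 = 8.3647

8.3647 days


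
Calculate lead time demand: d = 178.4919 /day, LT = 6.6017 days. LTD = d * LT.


LTD = 178.4919 * 6.6017 = 1178.3500

1178.3500 units


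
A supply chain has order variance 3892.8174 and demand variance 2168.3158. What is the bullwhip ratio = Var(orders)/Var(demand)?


BW = 3892.8174 / 2168.3158 = 1.7953

1.7953


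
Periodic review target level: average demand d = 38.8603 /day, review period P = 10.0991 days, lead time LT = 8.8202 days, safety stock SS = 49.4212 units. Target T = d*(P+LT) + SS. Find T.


P + LT = 18.9193
d*(P+LT) = 38.8603 * 18.9193 = 735.2097
T = 735.2097 + 49.4212 = 784.6309

784.6309 units


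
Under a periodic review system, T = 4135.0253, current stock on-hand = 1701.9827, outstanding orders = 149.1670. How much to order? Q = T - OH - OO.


Inventory position = OH + OO = 1701.9827 + 149.1670 = 1851.1497
Q = 4135.0253 - 1851.1497 = 2283.8756

2283.8756 units


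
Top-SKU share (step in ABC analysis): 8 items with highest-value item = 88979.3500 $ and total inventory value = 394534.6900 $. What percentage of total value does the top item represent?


Top item = 88979.3500
Total = 394534.6900
Percentage = 88979.3500 / 394534.6900 * 100 = 22.5530

22.5530%


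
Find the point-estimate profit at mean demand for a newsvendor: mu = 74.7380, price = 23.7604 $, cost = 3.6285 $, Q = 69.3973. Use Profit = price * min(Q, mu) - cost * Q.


Sales at mu = min(69.3973, 74.7380) = 69.3973
Revenue = 23.7604 * 69.3973 = 1648.9076
Total cost = 3.6285 * 69.3973 = 251.8081
Profit = 1648.9076 - 251.8081 = 1397.0995

1397.0995 $


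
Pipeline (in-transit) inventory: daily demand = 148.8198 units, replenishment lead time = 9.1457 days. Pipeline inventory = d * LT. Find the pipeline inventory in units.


Pipeline = 148.8198 * 9.1457 = 1361.0612

1361.0612 units


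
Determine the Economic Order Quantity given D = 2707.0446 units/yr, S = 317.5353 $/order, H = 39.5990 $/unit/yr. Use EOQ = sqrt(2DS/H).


2*D*S = 2 * 2707.0446 * 317.5353 = 1719164.4383
2*D*S/H = 43414.3397
EOQ = sqrt(43414.3397) = 208.3611

208.3611 units


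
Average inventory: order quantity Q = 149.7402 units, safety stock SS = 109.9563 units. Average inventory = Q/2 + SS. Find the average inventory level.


Q/2 = 74.8701
Avg = 74.8701 + 109.9563 = 184.8264

184.8264 units


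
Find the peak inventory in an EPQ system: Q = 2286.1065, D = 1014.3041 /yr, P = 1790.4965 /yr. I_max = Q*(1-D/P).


D/P = 0.5665
1 - D/P = 0.4335
I_max = 2286.1065 * 0.4335 = 991.0427

991.0427 units


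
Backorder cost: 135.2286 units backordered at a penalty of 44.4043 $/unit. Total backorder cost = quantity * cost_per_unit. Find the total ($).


Total = 135.2286 * 44.4043 = 6004.7313

6004.7313 $


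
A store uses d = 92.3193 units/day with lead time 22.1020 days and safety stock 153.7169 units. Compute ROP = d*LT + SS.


d*LT = 92.3193 * 22.1020 = 2040.4412
ROP = 2040.4412 + 153.7169 = 2194.1581

2194.1581 units


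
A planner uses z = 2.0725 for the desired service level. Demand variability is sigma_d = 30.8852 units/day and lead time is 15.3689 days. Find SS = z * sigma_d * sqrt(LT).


sqrt(LT) = sqrt(15.3689) = 3.9203
SS = 2.0725 * 30.8852 * 3.9203 = 250.9380

250.9380 units


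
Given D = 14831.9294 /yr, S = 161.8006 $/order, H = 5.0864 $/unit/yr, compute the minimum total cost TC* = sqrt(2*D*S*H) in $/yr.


2*D*S*H = 24412838.8059
TC* = sqrt(24412838.8059) = 4940.9350

4940.9350 $/yr


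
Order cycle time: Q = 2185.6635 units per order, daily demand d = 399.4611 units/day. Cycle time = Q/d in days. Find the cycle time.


Cycle = 2185.6635 / 399.4611 = 5.4715

5.4715 days


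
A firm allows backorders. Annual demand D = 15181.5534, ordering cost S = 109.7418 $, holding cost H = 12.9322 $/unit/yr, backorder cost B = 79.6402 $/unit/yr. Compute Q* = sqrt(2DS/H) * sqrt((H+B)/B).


sqrt(2DS/H) = 507.6015
sqrt((H+B)/B) = 1.0781
Q* = 507.6015 * 1.0781 = 547.2648

547.2648 units


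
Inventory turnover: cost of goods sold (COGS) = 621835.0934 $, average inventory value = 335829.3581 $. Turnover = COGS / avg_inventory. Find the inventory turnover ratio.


Turnover = 621835.0934 / 335829.3581 = 1.8516

1.8516


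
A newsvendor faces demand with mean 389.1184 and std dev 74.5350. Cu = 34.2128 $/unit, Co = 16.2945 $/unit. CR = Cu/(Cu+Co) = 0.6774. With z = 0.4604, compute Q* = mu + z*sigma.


CR = Cu/(Cu+Co) = 34.2128/(34.2128+16.2945) = 0.6774
z = 0.4604
Q* = 389.1184 + 0.4604 * 74.5350 = 423.4343

423.4343 units


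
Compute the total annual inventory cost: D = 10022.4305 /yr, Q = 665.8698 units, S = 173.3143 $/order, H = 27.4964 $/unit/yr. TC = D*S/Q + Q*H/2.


Ordering cost = D*S/Q = 2608.6639
Holding cost = Q*H/2 = 9154.5112
TC = 2608.6639 + 9154.5112 = 11763.1751

11763.1751 $/yr


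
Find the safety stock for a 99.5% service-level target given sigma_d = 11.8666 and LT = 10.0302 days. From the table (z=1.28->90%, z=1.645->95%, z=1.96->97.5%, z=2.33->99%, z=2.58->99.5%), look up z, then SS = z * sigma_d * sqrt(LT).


From the table, SL = 99.5% corresponds to z = 2.58
sqrt(LT) = sqrt(10.0302) = 3.1670
SS = 2.58 * 11.8666 * 3.1670 = 96.9618

96.9618 units


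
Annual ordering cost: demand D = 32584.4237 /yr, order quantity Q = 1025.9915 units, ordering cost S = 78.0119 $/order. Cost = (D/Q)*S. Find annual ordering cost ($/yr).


Number of orders = D/Q = 31.7590
Cost = 31.7590 * 78.0119 = 2477.5769

2477.5769 $/yr


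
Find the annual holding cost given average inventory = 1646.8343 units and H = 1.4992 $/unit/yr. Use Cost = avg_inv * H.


Cost = 1646.8343 * 1.4992 = 2468.9340

2468.9340 $/yr


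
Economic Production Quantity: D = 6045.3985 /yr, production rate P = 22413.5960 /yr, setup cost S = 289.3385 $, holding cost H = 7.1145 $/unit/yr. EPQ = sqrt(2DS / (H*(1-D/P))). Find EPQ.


1 - D/P = 1 - 0.2697 = 0.7303
H*(1-D/P) = 5.1956
2DS = 3498333.0678
EPQ = sqrt(673329.2089) = 820.5664

820.5664 units


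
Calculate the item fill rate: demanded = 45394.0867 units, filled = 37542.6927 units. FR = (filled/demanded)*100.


FR = 37542.6927 / 45394.0867 * 100 = 82.7039

82.7039%


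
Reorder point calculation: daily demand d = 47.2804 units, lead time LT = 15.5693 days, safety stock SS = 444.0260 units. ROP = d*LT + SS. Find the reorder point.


d*LT = 47.2804 * 15.5693 = 736.1227
ROP = 736.1227 + 444.0260 = 1180.1487

1180.1487 units


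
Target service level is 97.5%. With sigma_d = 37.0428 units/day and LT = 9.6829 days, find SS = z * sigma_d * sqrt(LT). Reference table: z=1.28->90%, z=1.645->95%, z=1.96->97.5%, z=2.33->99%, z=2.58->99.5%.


From the table, SL = 97.5% corresponds to z = 1.96
sqrt(LT) = sqrt(9.6829) = 3.1117
SS = 1.96 * 37.0428 * 3.1117 = 225.9241

225.9241 units


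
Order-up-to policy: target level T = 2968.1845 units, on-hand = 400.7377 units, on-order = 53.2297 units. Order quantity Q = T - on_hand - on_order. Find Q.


Inventory position = OH + OO = 400.7377 + 53.2297 = 453.9674
Q = 2968.1845 - 453.9674 = 2514.2171

2514.2171 units


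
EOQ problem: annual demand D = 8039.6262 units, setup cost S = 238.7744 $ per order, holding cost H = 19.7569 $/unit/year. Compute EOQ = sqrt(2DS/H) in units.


2*D*S = 2 * 8039.6262 * 238.7744 = 3839313.8443
2*D*S/H = 194327.7460
EOQ = sqrt(194327.7460) = 440.8262

440.8262 units


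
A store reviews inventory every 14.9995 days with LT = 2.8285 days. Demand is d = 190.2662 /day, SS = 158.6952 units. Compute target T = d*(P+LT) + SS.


P + LT = 17.8280
d*(P+LT) = 190.2662 * 17.8280 = 3392.0658
T = 3392.0658 + 158.6952 = 3550.7610

3550.7610 units


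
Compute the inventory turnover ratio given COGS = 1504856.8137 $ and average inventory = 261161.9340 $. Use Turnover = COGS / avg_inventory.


Turnover = 1504856.8137 / 261161.9340 = 5.7622

5.7622


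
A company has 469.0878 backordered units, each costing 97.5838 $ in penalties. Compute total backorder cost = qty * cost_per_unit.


Total = 469.0878 * 97.5838 = 45775.3701

45775.3701 $


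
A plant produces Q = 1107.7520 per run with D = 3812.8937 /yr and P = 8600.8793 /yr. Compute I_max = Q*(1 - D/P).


D/P = 0.4433
1 - D/P = 0.5567
I_max = 1107.7520 * 0.5567 = 616.6696

616.6696 units


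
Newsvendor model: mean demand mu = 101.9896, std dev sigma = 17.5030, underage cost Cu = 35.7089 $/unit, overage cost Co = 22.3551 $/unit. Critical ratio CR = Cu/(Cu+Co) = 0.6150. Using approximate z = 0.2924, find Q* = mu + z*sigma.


CR = Cu/(Cu+Co) = 35.7089/(35.7089+22.3551) = 0.6150
z = 0.2924
Q* = 101.9896 + 0.2924 * 17.5030 = 107.1075

107.1075 units


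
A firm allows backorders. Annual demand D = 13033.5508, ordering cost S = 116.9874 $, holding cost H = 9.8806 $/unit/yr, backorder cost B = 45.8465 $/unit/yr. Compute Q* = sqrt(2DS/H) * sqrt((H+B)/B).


sqrt(2DS/H) = 555.5514
sqrt((H+B)/B) = 1.1025
Q* = 555.5514 * 1.1025 = 612.4976

612.4976 units


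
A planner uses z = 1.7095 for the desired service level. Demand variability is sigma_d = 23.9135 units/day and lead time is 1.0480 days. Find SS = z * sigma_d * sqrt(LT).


sqrt(LT) = sqrt(1.0480) = 1.0237
SS = 1.7095 * 23.9135 * 1.0237 = 41.8498

41.8498 units


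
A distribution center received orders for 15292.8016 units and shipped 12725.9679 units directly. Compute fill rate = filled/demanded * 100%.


FR = 12725.9679 / 15292.8016 * 100 = 83.2154

83.2154%


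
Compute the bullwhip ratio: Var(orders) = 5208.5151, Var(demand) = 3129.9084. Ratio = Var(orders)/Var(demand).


BW = 5208.5151 / 3129.9084 = 1.6641

1.6641


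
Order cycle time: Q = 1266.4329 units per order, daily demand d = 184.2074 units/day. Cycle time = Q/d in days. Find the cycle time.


Cycle = 1266.4329 / 184.2074 = 6.8750

6.8750 days


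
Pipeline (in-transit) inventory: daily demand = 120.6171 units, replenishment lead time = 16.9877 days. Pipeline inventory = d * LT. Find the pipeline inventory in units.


Pipeline = 120.6171 * 16.9877 = 2049.0071

2049.0071 units


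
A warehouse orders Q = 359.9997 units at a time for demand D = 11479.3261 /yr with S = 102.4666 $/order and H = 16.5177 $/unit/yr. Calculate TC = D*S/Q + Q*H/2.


Ordering cost = D*S/Q = 3267.3569
Holding cost = Q*H/2 = 2973.1835
TC = 3267.3569 + 2973.1835 = 6240.5405

6240.5405 $/yr


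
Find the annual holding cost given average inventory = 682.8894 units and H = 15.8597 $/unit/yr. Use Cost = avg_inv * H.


Cost = 682.8894 * 15.8597 = 10830.4210

10830.4210 $/yr


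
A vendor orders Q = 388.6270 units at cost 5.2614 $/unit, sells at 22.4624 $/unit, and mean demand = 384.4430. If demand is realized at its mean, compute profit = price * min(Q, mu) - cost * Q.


Sales at mu = min(388.6270, 384.4430) = 384.4430
Revenue = 22.4624 * 384.4430 = 8635.5124
Total cost = 5.2614 * 388.6270 = 2044.7221
Profit = 8635.5124 - 2044.7221 = 6590.7903

6590.7903 $


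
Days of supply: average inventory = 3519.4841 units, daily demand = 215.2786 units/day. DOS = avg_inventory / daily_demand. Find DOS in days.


DOS = 3519.4841 / 215.2786 = 16.3485

16.3485 days


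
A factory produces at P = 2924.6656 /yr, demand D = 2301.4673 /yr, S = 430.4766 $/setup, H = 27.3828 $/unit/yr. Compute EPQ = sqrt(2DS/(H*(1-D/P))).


1 - D/P = 1 - 0.7869 = 0.2131
H*(1-D/P) = 5.8348
2DS = 1981455.6366
EPQ = sqrt(339591.2220) = 582.7446

582.7446 units


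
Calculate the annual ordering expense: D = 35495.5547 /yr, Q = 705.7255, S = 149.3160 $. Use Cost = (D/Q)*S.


Number of orders = D/Q = 50.2965
Cost = 50.2965 * 149.3160 = 7510.0790

7510.0790 $/yr


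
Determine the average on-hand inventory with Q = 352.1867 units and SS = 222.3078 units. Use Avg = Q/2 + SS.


Q/2 = 176.0933
Avg = 176.0933 + 222.3078 = 398.4011

398.4011 units


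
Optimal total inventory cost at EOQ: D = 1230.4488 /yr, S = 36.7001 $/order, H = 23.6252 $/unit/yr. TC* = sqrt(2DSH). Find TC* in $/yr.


2*D*S*H = 2133714.3798
TC* = sqrt(2133714.3798) = 1460.7239

1460.7239 $/yr


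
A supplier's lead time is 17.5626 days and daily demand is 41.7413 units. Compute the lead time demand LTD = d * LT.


LTD = 41.7413 * 17.5626 = 733.0858

733.0858 units


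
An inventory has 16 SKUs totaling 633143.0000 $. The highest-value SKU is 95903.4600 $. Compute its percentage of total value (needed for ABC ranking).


Top item = 95903.4600
Total = 633143.0000
Percentage = 95903.4600 / 633143.0000 * 100 = 15.1472

15.1472%


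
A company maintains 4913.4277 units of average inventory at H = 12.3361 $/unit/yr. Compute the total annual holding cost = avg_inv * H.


Cost = 4913.4277 * 12.3361 = 60612.5354

60612.5354 $/yr


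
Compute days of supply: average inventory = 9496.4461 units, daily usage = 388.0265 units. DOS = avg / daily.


DOS = 9496.4461 / 388.0265 = 24.4737

24.4737 days


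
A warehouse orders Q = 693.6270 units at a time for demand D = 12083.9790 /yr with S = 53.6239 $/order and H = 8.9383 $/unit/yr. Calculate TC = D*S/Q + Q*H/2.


Ordering cost = D*S/Q = 934.2054
Holding cost = Q*H/2 = 3099.9231
TC = 934.2054 + 3099.9231 = 4034.1285

4034.1285 $/yr


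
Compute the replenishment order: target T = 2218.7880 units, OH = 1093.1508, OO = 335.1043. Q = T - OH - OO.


Inventory position = OH + OO = 1093.1508 + 335.1043 = 1428.2551
Q = 2218.7880 - 1428.2551 = 790.5329

790.5329 units


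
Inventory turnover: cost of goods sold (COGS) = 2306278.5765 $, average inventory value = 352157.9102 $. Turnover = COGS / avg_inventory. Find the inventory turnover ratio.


Turnover = 2306278.5765 / 352157.9102 = 6.5490

6.5490


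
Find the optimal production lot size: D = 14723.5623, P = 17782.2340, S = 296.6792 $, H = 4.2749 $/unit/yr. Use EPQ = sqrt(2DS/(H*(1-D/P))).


1 - D/P = 1 - 0.8280 = 0.1720
H*(1-D/P) = 0.7353
2DS = 8736349.3686
EPQ = sqrt(11881122.9272) = 3446.9005

3446.9005 units


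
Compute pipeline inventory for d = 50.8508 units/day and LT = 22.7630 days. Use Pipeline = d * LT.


Pipeline = 50.8508 * 22.7630 = 1157.5168

1157.5168 units


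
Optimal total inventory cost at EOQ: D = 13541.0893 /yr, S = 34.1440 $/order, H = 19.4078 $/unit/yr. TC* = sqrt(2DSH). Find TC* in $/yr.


2*D*S*H = 17946274.3912
TC* = sqrt(17946274.3912) = 4236.3043

4236.3043 $/yr


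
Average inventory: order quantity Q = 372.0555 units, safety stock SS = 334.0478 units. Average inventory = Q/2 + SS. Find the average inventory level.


Q/2 = 186.0277
Avg = 186.0277 + 334.0478 = 520.0756

520.0756 units


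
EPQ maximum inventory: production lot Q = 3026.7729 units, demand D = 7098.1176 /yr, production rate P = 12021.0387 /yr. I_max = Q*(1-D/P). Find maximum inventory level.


D/P = 0.5905
1 - D/P = 0.4095
I_max = 3026.7729 * 0.4095 = 1239.5405

1239.5405 units


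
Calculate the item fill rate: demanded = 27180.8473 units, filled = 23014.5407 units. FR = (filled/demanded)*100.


FR = 23014.5407 / 27180.8473 * 100 = 84.6719

84.6719%


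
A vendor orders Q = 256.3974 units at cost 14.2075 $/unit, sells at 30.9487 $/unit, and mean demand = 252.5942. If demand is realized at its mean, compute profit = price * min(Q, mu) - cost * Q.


Sales at mu = min(256.3974, 252.5942) = 252.5942
Revenue = 30.9487 * 252.5942 = 7817.4621
Total cost = 14.2075 * 256.3974 = 3642.7661
Profit = 7817.4621 - 3642.7661 = 4174.6961

4174.6961 $


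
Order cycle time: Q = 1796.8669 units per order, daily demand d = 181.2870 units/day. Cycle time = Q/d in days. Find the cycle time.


Cycle = 1796.8669 / 181.2870 = 9.9117

9.9117 days


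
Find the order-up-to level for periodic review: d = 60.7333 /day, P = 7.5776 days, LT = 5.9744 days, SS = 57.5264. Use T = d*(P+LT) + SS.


P + LT = 13.5520
d*(P+LT) = 60.7333 * 13.5520 = 823.0577
T = 823.0577 + 57.5264 = 880.5841

880.5841 units


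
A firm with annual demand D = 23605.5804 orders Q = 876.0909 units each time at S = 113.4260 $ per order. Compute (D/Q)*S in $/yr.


Number of orders = D/Q = 26.9442
Cost = 26.9442 * 113.4260 = 3056.1744

3056.1744 $/yr


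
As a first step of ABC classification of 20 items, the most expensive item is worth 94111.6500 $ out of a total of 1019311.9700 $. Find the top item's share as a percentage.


Top item = 94111.6500
Total = 1019311.9700
Percentage = 94111.6500 / 1019311.9700 * 100 = 9.2329

9.2329%


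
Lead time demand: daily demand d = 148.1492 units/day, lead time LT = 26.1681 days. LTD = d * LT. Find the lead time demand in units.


LTD = 148.1492 * 26.1681 = 3876.7831

3876.7831 units


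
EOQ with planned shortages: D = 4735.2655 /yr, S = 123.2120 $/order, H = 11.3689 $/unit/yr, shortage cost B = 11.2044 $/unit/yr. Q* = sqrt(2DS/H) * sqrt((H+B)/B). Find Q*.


sqrt(2DS/H) = 320.3719
sqrt((H+B)/B) = 1.4194
Q* = 320.3719 * 1.4194 = 454.7343

454.7343 units


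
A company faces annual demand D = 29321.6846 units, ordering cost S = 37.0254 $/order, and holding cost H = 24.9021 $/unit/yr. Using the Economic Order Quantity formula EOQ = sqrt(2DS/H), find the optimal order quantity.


2*D*S = 2 * 29321.6846 * 37.0254 = 2171294.2020
2*D*S/H = 87193.2167
EOQ = sqrt(87193.2167) = 295.2850

295.2850 units


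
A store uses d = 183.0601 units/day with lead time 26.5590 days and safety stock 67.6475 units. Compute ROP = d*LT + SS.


d*LT = 183.0601 * 26.5590 = 4861.8932
ROP = 4861.8932 + 67.6475 = 4929.5407

4929.5407 units


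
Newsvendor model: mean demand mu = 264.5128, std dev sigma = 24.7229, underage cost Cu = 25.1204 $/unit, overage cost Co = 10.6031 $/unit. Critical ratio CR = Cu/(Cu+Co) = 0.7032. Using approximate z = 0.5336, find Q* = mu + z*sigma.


CR = Cu/(Cu+Co) = 25.1204/(25.1204+10.6031) = 0.7032
z = 0.5336
Q* = 264.5128 + 0.5336 * 24.7229 = 277.7049

277.7049 units


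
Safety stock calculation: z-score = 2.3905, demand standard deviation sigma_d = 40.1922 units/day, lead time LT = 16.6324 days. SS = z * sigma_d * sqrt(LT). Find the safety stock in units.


sqrt(LT) = sqrt(16.6324) = 4.0783
SS = 2.3905 * 40.1922 * 4.0783 = 391.8393

391.8393 units


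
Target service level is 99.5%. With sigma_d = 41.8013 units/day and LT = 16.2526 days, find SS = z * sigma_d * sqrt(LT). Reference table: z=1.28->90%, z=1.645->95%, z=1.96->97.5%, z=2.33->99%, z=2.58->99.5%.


From the table, SL = 99.5% corresponds to z = 2.58
sqrt(LT) = sqrt(16.2526) = 4.0315
SS = 2.58 * 41.8013 * 4.0315 = 434.7814

434.7814 units


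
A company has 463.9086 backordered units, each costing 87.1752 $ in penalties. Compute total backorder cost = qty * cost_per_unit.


Total = 463.9086 * 87.1752 = 40441.3250

40441.3250 $


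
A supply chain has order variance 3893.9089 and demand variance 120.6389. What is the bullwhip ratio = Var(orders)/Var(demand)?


BW = 3893.9089 / 120.6389 = 32.2774

32.2774


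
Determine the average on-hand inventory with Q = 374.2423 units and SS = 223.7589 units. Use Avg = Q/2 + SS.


Q/2 = 187.1212
Avg = 187.1212 + 223.7589 = 410.8800

410.8800 units


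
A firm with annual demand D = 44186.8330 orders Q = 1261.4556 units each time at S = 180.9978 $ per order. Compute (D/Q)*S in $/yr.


Number of orders = D/Q = 35.0284
Cost = 35.0284 * 180.9978 = 6340.0722

6340.0722 $/yr


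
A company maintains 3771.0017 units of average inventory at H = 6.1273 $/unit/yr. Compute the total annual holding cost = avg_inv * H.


Cost = 3771.0017 * 6.1273 = 23106.0587

23106.0587 $/yr


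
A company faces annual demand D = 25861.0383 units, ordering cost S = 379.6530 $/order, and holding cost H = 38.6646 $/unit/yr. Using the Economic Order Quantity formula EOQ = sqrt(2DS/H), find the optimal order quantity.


2*D*S = 2 * 25861.0383 * 379.6530 = 19636441.5474
2*D*S/H = 507866.1501
EOQ = sqrt(507866.1501) = 712.6473

712.6473 units


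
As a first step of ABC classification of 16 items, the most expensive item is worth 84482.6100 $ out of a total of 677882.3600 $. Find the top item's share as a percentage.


Top item = 84482.6100
Total = 677882.3600
Percentage = 84482.6100 / 677882.3600 * 100 = 12.4627

12.4627%


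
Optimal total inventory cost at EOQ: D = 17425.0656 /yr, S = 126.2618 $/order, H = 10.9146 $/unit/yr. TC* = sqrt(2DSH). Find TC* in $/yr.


2*D*S*H = 48026862.7298
TC* = sqrt(48026862.7298) = 6930.1416

6930.1416 $/yr


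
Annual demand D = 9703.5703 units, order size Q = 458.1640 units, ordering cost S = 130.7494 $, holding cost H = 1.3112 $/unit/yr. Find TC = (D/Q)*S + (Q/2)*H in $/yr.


Ordering cost = D*S/Q = 2769.1743
Holding cost = Q*H/2 = 300.3723
TC = 2769.1743 + 300.3723 = 3069.5467

3069.5467 $/yr


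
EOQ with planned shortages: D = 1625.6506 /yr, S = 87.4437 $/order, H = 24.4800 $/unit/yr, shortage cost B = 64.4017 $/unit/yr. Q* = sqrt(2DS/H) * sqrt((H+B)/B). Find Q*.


sqrt(2DS/H) = 107.7673
sqrt((H+B)/B) = 1.1748
Q* = 107.7673 * 1.1748 = 126.6032

126.6032 units


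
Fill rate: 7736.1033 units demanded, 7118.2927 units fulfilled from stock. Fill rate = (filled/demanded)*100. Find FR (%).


FR = 7118.2927 / 7736.1033 * 100 = 92.0139

92.0139%


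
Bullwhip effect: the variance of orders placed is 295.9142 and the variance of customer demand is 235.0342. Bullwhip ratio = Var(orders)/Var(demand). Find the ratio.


BW = 295.9142 / 235.0342 = 1.2590

1.2590


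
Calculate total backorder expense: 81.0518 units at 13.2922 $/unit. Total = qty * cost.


Total = 81.0518 * 13.2922 = 1077.3567

1077.3567 $


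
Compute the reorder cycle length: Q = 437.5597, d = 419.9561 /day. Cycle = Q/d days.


Cycle = 437.5597 / 419.9561 = 1.0419

1.0419 days


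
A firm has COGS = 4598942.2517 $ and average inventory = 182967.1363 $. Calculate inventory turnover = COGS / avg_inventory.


Turnover = 4598942.2517 / 182967.1363 = 25.1353

25.1353


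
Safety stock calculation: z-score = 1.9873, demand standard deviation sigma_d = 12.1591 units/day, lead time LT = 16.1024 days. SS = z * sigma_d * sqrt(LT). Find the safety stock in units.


sqrt(LT) = sqrt(16.1024) = 4.0128
SS = 1.9873 * 12.1591 * 4.0128 = 96.9639

96.9639 units


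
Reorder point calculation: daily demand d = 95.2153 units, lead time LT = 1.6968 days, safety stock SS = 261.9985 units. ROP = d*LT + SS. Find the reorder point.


d*LT = 95.2153 * 1.6968 = 161.5613
ROP = 161.5613 + 261.9985 = 423.5598

423.5598 units


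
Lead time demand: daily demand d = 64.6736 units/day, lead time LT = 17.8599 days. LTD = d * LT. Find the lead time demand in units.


LTD = 64.6736 * 17.8599 = 1155.0640

1155.0640 units


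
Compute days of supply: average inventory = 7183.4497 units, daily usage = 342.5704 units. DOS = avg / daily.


DOS = 7183.4497 / 342.5704 = 20.9693

20.9693 days


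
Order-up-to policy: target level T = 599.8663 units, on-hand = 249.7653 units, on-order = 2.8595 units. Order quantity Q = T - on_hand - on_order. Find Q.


Inventory position = OH + OO = 249.7653 + 2.8595 = 252.6248
Q = 599.8663 - 252.6248 = 347.2415

347.2415 units


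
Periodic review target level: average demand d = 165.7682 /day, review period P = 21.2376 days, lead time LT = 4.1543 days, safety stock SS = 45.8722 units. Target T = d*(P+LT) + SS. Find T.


P + LT = 25.3919
d*(P+LT) = 165.7682 * 25.3919 = 4209.1696
T = 4209.1696 + 45.8722 = 4255.0418

4255.0418 units


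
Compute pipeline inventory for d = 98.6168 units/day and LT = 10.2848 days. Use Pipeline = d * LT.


Pipeline = 98.6168 * 10.2848 = 1014.2541

1014.2541 units


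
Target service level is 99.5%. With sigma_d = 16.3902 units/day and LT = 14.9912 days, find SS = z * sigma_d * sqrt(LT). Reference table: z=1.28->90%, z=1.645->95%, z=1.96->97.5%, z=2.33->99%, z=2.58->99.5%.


From the table, SL = 99.5% corresponds to z = 2.58
sqrt(LT) = sqrt(14.9912) = 3.8718
SS = 2.58 * 16.3902 * 3.8718 = 163.7277

163.7277 units


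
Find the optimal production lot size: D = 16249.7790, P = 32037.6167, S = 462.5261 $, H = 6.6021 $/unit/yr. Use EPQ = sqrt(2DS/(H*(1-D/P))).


1 - D/P = 1 - 0.5072 = 0.4928
H*(1-D/P) = 3.2535
2DS = 15031893.8135
EPQ = sqrt(4620289.0788) = 2149.4858

2149.4858 units


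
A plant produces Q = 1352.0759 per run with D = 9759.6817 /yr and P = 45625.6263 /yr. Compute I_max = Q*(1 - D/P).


D/P = 0.2139
1 - D/P = 0.7861
I_max = 1352.0759 * 0.7861 = 1062.8562

1062.8562 units


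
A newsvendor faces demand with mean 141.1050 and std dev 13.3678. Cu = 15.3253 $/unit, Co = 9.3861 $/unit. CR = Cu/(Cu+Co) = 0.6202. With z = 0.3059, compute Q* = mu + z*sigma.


CR = Cu/(Cu+Co) = 15.3253/(15.3253+9.3861) = 0.6202
z = 0.3059
Q* = 141.1050 + 0.3059 * 13.3678 = 145.1942

145.1942 units


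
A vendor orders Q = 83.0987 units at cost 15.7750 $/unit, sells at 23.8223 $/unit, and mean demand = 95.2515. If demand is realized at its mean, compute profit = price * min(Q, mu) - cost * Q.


Sales at mu = min(83.0987, 95.2515) = 83.0987
Revenue = 23.8223 * 83.0987 = 1979.6022
Total cost = 15.7750 * 83.0987 = 1310.8820
Profit = 1979.6022 - 1310.8820 = 668.7202

668.7202 $


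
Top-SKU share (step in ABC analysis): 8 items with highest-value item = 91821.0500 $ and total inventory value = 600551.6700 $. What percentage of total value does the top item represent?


Top item = 91821.0500
Total = 600551.6700
Percentage = 91821.0500 / 600551.6700 * 100 = 15.2895

15.2895%


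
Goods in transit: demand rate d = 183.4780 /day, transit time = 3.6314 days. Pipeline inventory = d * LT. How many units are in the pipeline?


Pipeline = 183.4780 * 3.6314 = 666.2820

666.2820 units


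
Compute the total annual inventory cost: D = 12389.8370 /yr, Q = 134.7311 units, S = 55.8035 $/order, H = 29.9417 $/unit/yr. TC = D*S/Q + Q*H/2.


Ordering cost = D*S/Q = 5131.6754
Holding cost = Q*H/2 = 2017.0391
TC = 5131.6754 + 2017.0391 = 7148.7145

7148.7145 $/yr


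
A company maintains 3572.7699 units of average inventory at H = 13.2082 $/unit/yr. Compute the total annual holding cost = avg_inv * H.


Cost = 3572.7699 * 13.2082 = 47189.8594

47189.8594 $/yr


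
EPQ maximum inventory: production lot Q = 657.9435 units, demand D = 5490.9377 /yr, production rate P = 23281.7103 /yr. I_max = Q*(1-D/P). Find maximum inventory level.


D/P = 0.2358
1 - D/P = 0.7642
I_max = 657.9435 * 0.7642 = 502.7690

502.7690 units
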